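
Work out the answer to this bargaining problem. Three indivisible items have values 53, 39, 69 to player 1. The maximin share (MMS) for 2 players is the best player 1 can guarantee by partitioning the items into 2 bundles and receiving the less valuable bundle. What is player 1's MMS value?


Step 1: Item values = 53, 39, 69
Step 2: Enumerate all 2-bundle partitions and take the smaller bundle:
  Partition 1: {53} vs {39,69} -> bundles 53, 108; min = 53
  Partition 2: {39} vs {53,69} -> bundles 39, 122; min = 39
  Partition 3: {69} vs {53,39} -> bundles 69, 92; min = 69
Step 3: MMS = max(53, 39, 69) = 69

69


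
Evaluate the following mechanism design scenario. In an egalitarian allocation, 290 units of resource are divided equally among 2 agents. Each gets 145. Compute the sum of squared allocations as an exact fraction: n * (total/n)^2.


Step 1: Each agent's share = 290/2 = 145
Step 2: Square of each share = (145)^2 = 21025
Step 3: Sum of squares = 2 * 21025 = 42050

42050


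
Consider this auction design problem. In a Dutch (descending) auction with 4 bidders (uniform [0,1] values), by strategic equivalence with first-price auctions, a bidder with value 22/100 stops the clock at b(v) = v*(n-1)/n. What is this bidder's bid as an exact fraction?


Step 1: Dutch auctions are strategically equivalent to first-price auctions
Step 2: The equilibrium bid is b(v) = v*(n-1)/n
Step 3: b = 11/50 * 3/4
Step 4: b = 33/200

33/200


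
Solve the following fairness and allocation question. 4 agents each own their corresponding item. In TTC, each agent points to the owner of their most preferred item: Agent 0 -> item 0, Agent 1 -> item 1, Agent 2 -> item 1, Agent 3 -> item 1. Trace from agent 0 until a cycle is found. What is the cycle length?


Step 1: Trace the pointer graph from agent 0: 0 -> 0
Step 2: A cycle is detected when we revisit agent 0
Step 3: The cycle is: 0 -> 0
Step 4: Cycle length = 1

1


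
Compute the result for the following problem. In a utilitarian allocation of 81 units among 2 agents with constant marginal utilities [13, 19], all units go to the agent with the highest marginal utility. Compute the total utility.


Step 1: The marginal utilities are [13, 19]
Step 2: The highest marginal utility is 19
Step 3: All 81 units go to that agent
Step 4: Total utility = 19 * 81 = 1539

1539


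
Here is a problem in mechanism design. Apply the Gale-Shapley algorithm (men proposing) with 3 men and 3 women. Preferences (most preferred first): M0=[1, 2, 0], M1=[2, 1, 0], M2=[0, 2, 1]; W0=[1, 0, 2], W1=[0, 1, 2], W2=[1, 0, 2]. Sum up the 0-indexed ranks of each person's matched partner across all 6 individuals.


Step 1: Run Gale-Shapley (men propose, women hold best offer):
  M0 proposes to W1; she accepts
  M1 proposes to W2; she accepts
  M2 proposes to W0; she accepts
Step 2: Final matching: W0-M2, W1-M0, W2-M1
Step 3: 0-indexed ranks (man's rank of his match, then woman's): 0 + 2 + 0 + 0 + 0 + 0
Step 4: Total rank sum = 2

2


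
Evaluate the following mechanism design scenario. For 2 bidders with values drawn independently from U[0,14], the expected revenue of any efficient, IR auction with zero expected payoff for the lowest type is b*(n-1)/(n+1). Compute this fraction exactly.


Step 1: By Revenue Equivalence, expected revenue = b*(n-1)/(n+1)
Step 2: Substituting n = 2, b = 14
Step 3: Revenue = 14*(2-1)/(2+1) = 14*1/3
Step 4: Revenue = 14/3

14/3


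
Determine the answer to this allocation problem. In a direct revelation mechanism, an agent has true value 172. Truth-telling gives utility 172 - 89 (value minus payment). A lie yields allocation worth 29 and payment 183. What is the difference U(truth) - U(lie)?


Step 1: U(truth) = value - payment = 172 - 89 = 83
Step 2: U(lie) = allocation - payment = 29 - 183 = -154
Step 3: IC gap = 83 - (-154) = 237

237


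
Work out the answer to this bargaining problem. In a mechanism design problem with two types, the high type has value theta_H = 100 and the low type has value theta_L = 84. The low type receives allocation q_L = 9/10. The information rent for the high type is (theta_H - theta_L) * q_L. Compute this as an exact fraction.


Step 1: theta_H - theta_L = 100 - 84 = 16
Step 2: Information rent = (theta_H - theta_L) * q_L
Step 3: = 16 * 9/10
Step 4: = 72/5

72/5


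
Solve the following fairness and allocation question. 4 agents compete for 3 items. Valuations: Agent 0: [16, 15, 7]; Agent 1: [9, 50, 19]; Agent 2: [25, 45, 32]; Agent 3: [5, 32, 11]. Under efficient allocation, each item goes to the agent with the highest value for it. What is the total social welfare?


Step 1: For each item, find the maximum value among all agents.
Step 2: Item 0 -> Agent 2 (value 25)
Step 3: Item 1 -> Agent 1 (value 50)
Step 4: Item 2 -> Agent 2 (value 32)
Step 5: Total welfare = 25 + 50 + 32 = 107

107


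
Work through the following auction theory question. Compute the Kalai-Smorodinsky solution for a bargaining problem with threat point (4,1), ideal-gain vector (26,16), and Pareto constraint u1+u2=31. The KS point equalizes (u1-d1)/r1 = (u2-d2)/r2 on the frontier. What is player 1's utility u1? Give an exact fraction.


Step 1: At the KS point, (u1-d1)/r1 = (u2-d2)/r2 = t and u1+u2 = 31
Step 2: u1 = d1 + r1*t and u2 = d2 + r2*t, so (d1 + r1*t) + (d2 + r2*t) = 31
Step 3: t = (31 - 4 - 1)/(26 + 16) = 26/42 = 13/21
Step 4: u1 = d1 + r1*t = 4 + 26 * 13/21 = 422/21
Step 5: (Check: u2 = d2 + r2*t = 229/21; u1+u2 = 422/21 + 229/21 = 31, on the frontier.)

422/21


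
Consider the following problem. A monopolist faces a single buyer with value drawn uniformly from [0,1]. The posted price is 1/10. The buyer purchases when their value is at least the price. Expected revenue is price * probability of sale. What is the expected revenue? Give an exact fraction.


Step 1: Posted price r = 1/10, value support [0,1]
Step 2: P(v >= r) = (1 - 1/10)/1 = 9/10
Step 3: Expected revenue = r * P(v >= r) = 1/10 * 9/10
Step 4: Revenue = 9/100

9/100


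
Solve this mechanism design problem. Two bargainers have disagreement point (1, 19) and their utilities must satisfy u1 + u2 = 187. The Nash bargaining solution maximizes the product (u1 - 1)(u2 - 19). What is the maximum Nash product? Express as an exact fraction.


Step 1: The Nash solution splits surplus symmetrically above the disagreement point
Step 2: u1 = (total + d1 - d2)/2 = (187 + 1 - 19)/2 = 169/2
Step 3: u2 = (total - d1 + d2)/2 = (187 - 1 + 19)/2 = 205/2
Step 4: Nash product = (169/2 - 1) * (205/2 - 19)
Step 5: = 167/2 * 167/2 = 27889/4

27889/4


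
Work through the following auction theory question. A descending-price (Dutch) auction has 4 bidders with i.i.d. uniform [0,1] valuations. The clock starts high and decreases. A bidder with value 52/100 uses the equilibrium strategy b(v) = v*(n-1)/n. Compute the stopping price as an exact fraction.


Step 1: Dutch auctions are strategically equivalent to first-price auctions
Step 2: The equilibrium bid is b(v) = v*(n-1)/n
Step 3: b = 13/25 * 3/4
Step 4: b = 39/100

39/100


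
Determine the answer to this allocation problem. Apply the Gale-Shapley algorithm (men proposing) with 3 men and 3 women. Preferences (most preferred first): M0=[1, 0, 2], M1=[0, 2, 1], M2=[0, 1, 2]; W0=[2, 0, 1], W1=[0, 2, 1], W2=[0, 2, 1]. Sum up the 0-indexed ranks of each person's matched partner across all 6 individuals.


Step 1: Run Gale-Shapley (men propose, women hold best offer):
  M0 proposes to W1; she accepts
  M1 proposes to W0; she accepts
  M2 proposes to W0; she switches from M1
  M1 proposes to W2; she accepts
Step 2: Final matching: W0-M2, W1-M0, W2-M1
Step 3: 0-indexed ranks (man's rank of his match, then woman's): 0 + 0 + 0 + 0 + 1 + 2
Step 4: Total rank sum = 3

3


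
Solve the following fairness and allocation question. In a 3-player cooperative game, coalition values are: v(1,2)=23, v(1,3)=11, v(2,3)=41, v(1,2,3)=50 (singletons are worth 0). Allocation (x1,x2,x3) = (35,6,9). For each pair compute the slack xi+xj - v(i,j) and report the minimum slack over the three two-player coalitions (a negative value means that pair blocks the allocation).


Step 1: Slack for coalition (1,2): x1+x2 - v12 = 41 - 23 = 18
Step 2: Slack for coalition (1,3): x1+x3 - v13 = 44 - 11 = 33
Step 3: Slack for coalition (2,3): x2+x3 - v23 = 15 - 41 = -26
Step 4: Minimum slack = min(18, 33, -26) = -26, attained by (2,3); coalition (2,3) can block (slack < 0), so the allocation is not in the core

-26


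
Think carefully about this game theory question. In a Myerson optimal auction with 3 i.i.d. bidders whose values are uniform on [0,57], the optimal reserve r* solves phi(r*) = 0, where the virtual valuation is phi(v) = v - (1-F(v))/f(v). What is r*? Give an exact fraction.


Step 1: For U[0,57], F(v) = v/57 and f(v) = 1/57
Step 2: phi(v) = v - (1 - v/57)/(1/57) = v - (57 - v) = 2v - 57
Step 3: Set phi(r*) = 0: 2r* - 57 = 0
Step 4: r* = 57/2 (the number of bidders n = 3 does not enter)

57/2


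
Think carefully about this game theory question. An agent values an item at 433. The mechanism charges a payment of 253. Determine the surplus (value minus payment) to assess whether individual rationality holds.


Step 1: Surplus = value - payment = 433 - 253 = 180
Step 2: IR is satisfied (surplus >= 0)

180


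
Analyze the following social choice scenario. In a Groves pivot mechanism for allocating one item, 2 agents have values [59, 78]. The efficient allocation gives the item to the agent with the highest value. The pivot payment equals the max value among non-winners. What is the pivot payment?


Step 1: The efficient winner is agent 1 with value 78
Step 2: Other agents' values: [59]
Step 3: Pivot payment = max(others) = 59
Step 4: The winner pays 59

59


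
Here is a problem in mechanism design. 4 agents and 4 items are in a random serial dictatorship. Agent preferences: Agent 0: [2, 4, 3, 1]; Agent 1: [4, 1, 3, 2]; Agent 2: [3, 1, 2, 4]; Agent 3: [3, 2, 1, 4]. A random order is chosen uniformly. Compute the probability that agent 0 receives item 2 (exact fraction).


Step 1: Agent 0 wants item 2
Step 2: There are 24 possible orderings of agents
Step 3: In 20 orderings, agent 0 gets item 2
Step 4: Probability = 20/24 = 5/6

5/6


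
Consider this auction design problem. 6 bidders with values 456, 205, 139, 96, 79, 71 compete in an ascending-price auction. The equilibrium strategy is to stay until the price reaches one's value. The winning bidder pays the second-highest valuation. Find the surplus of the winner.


Step 1: Identify the highest value: 456
Step 2: Identify the second-highest value: 205
Step 3: The final price = second-highest value = 205
Step 4: Surplus = 456 - 205 = 251

251


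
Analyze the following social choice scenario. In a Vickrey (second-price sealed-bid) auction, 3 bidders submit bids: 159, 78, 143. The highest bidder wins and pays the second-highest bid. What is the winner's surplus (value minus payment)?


Step 1: Sort bids in descending order: 159, 143, 78
Step 2: The winning bid is the highest: 159
Step 3: The payment equals the second-highest bid: 143
Step 4: Surplus = winner's bid - payment = 159 - 143 = 16

16


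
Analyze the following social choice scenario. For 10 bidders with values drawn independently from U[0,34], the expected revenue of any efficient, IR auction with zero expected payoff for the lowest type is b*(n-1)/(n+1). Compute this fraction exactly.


Step 1: By Revenue Equivalence, expected revenue = b*(n-1)/(n+1)
Step 2: Substituting n = 10, b = 34
Step 3: Revenue = 34*(10-1)/(10+1) = 34*9/11
Step 4: Revenue = 306/11

306/11


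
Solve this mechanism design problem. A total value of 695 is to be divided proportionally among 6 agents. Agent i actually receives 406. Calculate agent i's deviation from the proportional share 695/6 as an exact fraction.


Step 1: Proportional share = 695/6
Step 2: Agent's actual allocation = 406
Step 3: Excess = 406 - 695/6 = 1741/6

1741/6


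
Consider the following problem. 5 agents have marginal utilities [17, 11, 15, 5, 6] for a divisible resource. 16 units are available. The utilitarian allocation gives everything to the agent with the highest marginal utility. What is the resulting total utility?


Step 1: The marginal utilities are [17, 11, 15, 5, 6]
Step 2: The highest marginal utility is 17
Step 3: All 16 units go to that agent
Step 4: Total utility = 17 * 16 = 272

272


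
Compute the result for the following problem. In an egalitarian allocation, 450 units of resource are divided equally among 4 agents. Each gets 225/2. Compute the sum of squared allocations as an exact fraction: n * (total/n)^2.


Step 1: Each agent's share = 450/4 = 225/2
Step 2: Square of each share = (225/2)^2 = 50625/4
Step 3: Sum of squares = 4 * 50625/4 = 50625

50625


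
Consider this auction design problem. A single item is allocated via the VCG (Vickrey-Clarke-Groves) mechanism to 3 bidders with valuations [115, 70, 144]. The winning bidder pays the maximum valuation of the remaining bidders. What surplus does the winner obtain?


Step 1: The winner is the agent with the highest value: agent 2 with value 144
Step 2: Values of other agents: [115, 70]
Step 3: VCG payment = max of others' values = 115
Step 4: Surplus = 144 - 115 = 29

29


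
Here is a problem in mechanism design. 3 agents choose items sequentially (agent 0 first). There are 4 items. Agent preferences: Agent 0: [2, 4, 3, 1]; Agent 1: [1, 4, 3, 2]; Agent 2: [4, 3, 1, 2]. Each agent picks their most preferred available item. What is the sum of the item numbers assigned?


Step 1: Agent 0 picks item 2
Step 2: Agent 1 picks item 1
Step 3: Agent 2 picks item 4
Step 4: Sum = 2 + 1 + 4 = 7

7


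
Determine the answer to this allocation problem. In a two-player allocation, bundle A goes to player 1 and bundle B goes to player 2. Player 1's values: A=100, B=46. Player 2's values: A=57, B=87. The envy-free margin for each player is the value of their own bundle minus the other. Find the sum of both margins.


Step 1: Player 1's margin = v1(A) - v1(B) = 100 - 46 = 54
Step 2: Player 2's margin = v2(B) - v2(A) = 87 - 57 = 30
Step 3: Total margin = 54 + 30 = 84

84


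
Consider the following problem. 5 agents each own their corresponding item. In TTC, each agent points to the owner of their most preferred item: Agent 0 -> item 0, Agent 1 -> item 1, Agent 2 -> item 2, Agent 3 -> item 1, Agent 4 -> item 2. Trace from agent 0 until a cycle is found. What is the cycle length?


Step 1: Trace the pointer graph from agent 0: 0 -> 0
Step 2: A cycle is detected when we revisit agent 0
Step 3: The cycle is: 0 -> 0
Step 4: Cycle length = 1

1


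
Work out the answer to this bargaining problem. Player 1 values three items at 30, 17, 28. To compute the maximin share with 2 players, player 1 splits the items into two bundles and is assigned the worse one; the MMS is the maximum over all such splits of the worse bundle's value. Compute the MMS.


Step 1: Item values = 30, 17, 28
Step 2: Enumerate all 2-bundle partitions and take the smaller bundle:
  Partition 1: {30} vs {17,28} -> bundles 30, 45; min = 30
  Partition 2: {17} vs {30,28} -> bundles 17, 58; min = 17
  Partition 3: {28} vs {30,17} -> bundles 28, 47; min = 28
Step 3: MMS = max(30, 17, 28) = 30

30


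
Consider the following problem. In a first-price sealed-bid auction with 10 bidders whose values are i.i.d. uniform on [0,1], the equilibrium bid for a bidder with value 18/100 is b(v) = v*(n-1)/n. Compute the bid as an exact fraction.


Step 1: The symmetric BNE bidding function is b(v) = v * (n-1) / n
Step 2: Substitute v = 9/50 and n = 10
Step 3: b = 9/50 * 9/10
Step 4: b = 81/500

81/500


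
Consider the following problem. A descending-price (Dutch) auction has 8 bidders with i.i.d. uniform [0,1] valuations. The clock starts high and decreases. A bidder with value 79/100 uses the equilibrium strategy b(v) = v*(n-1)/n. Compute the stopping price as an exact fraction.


Step 1: Dutch auctions are strategically equivalent to first-price auctions
Step 2: The equilibrium bid is b(v) = v*(n-1)/n
Step 3: b = 79/100 * 7/8
Step 4: b = 553/800

553/800


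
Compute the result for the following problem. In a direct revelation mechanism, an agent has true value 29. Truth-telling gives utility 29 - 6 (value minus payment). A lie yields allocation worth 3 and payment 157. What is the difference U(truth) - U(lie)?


Step 1: U(truth) = value - payment = 29 - 6 = 23
Step 2: U(lie) = allocation - payment = 3 - 157 = -154
Step 3: IC gap = 23 - (-154) = 177

177


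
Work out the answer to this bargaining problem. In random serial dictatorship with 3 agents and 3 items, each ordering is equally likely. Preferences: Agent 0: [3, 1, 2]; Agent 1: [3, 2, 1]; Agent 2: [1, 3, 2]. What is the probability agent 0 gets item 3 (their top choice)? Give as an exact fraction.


Step 1: Agent 0 wants item 3
Step 2: There are 6 possible orderings of agents
Step 3: In 3 orderings, agent 0 gets item 3
Step 4: Probability = 3/6 = 1/2

1/2


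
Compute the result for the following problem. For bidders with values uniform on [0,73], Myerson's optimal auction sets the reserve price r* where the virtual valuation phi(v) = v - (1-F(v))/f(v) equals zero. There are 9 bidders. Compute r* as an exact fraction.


Step 1: For U[0,73], F(v) = v/73 and f(v) = 1/73
Step 2: phi(v) = v - (1 - v/73)/(1/73) = v - (73 - v) = 2v - 73
Step 3: Set phi(r*) = 0: 2r* - 73 = 0
Step 4: r* = 73/2 (the number of bidders n = 9 does not enter)

73/2


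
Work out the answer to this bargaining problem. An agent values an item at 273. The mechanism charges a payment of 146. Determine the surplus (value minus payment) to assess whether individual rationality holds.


Step 1: Surplus = value - payment = 273 - 146 = 127
Step 2: IR is satisfied (surplus >= 0)

127


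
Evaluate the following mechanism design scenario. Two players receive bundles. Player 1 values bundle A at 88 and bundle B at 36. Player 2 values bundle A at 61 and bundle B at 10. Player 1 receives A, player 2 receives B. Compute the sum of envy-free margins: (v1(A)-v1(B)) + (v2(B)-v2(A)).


Step 1: Player 1's margin = v1(A) - v1(B) = 88 - 36 = 52
Step 2: Player 2's margin = v2(B) - v2(A) = 10 - 61 = -51
Step 3: Total margin = 52 + -51 = 1

1


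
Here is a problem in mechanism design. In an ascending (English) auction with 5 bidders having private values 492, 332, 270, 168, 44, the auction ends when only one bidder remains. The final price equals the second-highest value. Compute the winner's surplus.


Step 1: Identify the highest value: 492
Step 2: Identify the second-highest value: 332
Step 3: The final price = second-highest value = 332
Step 4: Surplus = 492 - 332 = 160

160


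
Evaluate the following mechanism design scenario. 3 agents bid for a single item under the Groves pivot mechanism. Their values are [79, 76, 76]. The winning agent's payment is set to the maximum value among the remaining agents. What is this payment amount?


Step 1: The efficient winner is agent 0 with value 79
Step 2: Other agents' values: [76, 76]
Step 3: Pivot payment = max(others) = 76
Step 4: The winner pays 76

76


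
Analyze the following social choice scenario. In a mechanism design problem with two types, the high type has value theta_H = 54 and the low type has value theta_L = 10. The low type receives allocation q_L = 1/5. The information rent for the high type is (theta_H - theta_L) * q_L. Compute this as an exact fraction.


Step 1: theta_H - theta_L = 54 - 10 = 44
Step 2: Information rent = (theta_H - theta_L) * q_L
Step 3: = 44 * 1/5
Step 4: = 44/5

44/5


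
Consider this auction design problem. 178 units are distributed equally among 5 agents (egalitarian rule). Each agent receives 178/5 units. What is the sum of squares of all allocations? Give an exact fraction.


Step 1: Each agent's share = 178/5
Step 2: Square of each share = (178/5)^2 = 31684/25
Step 3: Sum of squares = 5 * 31684/25 = 31684/5

31684/5


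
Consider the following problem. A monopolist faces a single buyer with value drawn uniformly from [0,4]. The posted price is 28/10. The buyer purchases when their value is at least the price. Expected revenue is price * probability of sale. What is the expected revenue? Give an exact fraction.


Step 1: Posted price r = 14/5, value support [0,4]
Step 2: P(v >= r) = (4 - 14/5)/4 = 3/10
Step 3: Expected revenue = r * P(v >= r) = 14/5 * 3/10
Step 4: Revenue = 21/25

21/25


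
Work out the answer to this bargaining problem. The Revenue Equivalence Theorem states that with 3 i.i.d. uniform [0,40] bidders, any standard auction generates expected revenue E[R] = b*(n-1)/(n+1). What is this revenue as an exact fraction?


Step 1: By Revenue Equivalence, expected revenue = b*(n-1)/(n+1)
Step 2: Substituting n = 3, b = 40
Step 3: Revenue = 40*(3-1)/(3+1) = 40*2/4
Step 4: Revenue = 80/4 = 20

20


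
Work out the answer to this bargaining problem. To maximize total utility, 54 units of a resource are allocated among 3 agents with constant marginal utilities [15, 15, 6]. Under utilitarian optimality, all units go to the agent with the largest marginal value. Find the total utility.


Step 1: The marginal utilities are [15, 15, 6]
Step 2: The highest marginal utility is 15
Step 3: All 54 units go to that agent
Step 4: Total utility = 15 * 54 = 810

810


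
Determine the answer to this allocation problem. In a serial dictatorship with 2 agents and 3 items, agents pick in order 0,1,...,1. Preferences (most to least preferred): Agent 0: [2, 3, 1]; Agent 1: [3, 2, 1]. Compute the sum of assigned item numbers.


Step 1: Agent 0 picks item 2
Step 2: Agent 1 picks item 3
Step 3: Sum = 2 + 3 = 5

5


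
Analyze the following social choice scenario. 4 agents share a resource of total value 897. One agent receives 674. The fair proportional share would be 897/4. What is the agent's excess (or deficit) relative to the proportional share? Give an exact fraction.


Step 1: Proportional share = 897/4
Step 2: Agent's actual allocation = 674
Step 3: Excess = 674 - 897/4 = 1799/4

1799/4


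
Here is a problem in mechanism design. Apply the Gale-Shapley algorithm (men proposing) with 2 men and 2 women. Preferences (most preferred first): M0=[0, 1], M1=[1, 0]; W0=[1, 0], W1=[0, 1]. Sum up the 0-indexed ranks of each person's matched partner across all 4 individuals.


Step 1: Run Gale-Shapley (men propose, women hold best offer):
  M0 proposes to W0; she accepts
  M1 proposes to W1; she accepts
Step 2: Final matching: W0-M0, W1-M1
Step 3: 0-indexed ranks (man's rank of his match, then woman's): 0 + 1 + 0 + 1
Step 4: Total rank sum = 2

2


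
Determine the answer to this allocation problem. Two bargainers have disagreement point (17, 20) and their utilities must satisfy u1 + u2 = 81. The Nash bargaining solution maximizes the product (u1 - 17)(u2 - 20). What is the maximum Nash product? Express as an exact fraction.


Step 1: The Nash solution splits surplus symmetrically above the disagreement point
Step 2: u1 = (total + d1 - d2)/2 = (81 + 17 - 20)/2 = 39
Step 3: u2 = (total - d1 + d2)/2 = (81 - 17 + 20)/2 = 42
Step 4: Nash product = (39 - 17) * (42 - 20)
Step 5: = 22 * 22 = 484

484


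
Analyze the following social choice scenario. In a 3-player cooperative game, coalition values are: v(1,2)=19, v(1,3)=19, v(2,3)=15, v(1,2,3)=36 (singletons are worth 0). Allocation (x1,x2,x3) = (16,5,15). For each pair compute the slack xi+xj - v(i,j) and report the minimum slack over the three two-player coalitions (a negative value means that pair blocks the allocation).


Step 1: Slack for coalition (1,2): x1+x2 - v12 = 21 - 19 = 2
Step 2: Slack for coalition (1,3): x1+x3 - v13 = 31 - 19 = 12
Step 3: Slack for coalition (2,3): x2+x3 - v23 = 20 - 15 = 5
Step 4: Minimum slack = min(2, 12, 5) = 2, attained by (1,2); no pair can gain by deviating, so the allocation is in the core

2


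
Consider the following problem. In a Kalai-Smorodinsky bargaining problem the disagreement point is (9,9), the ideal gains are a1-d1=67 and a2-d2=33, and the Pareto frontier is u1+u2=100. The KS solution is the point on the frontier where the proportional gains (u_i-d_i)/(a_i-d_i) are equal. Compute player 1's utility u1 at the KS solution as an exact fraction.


Step 1: At the KS point, (u1-d1)/r1 = (u2-d2)/r2 = t and u1+u2 = 100
Step 2: u1 = d1 + r1*t and u2 = d2 + r2*t, so (d1 + r1*t) + (d2 + r2*t) = 100
Step 3: t = (100 - 9 - 9)/(67 + 33) = 82/100 = 41/50
Step 4: u1 = d1 + r1*t = 9 + 67 * 41/50 = 3197/50
Step 5: (Check: u2 = d2 + r2*t = 1803/50; u1+u2 = 3197/50 + 1803/50 = 100, on the frontier.)

3197/50


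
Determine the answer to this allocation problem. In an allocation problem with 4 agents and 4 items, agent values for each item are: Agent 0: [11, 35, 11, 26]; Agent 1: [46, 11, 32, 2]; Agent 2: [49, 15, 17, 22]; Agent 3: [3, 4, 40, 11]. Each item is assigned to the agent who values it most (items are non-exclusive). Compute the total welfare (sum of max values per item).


Step 1: For each item, find the maximum value among all agents.
Step 2: Item 0 -> Agent 2 (value 49)
Step 3: Item 1 -> Agent 0 (value 35)
Step 4: Item 2 -> Agent 3 (value 40)
Step 5: Item 3 -> Agent 0 (value 26)
Step 6: Total welfare = 49 + 35 + 40 + 26 = 150

150


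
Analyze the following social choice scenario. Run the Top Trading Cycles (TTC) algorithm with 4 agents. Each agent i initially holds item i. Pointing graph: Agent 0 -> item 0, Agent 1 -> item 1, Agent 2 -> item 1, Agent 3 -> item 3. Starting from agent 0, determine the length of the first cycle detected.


Step 1: Trace the pointer graph from agent 0: 0 -> 0
Step 2: A cycle is detected when we revisit agent 0
Step 3: The cycle is: 0 -> 0
Step 4: Cycle length = 1

1


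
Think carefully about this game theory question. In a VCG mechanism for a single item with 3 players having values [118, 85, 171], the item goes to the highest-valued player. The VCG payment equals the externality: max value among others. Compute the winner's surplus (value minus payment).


Step 1: The winner is the agent with the highest value: agent 2 with value 171
Step 2: Values of other agents: [118, 85]
Step 3: VCG payment = max of others' values = 118
Step 4: Surplus = 171 - 118 = 53

53


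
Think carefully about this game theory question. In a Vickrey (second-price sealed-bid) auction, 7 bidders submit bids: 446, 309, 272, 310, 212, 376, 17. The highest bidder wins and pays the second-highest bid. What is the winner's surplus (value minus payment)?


Step 1: Sort bids in descending order: 446, 376, 310, 309, 272, 212, 17
Step 2: The winning bid is the highest: 446
Step 3: The payment equals the second-highest bid: 376
Step 4: Surplus = winner's bid - payment = 446 - 376 = 70

70


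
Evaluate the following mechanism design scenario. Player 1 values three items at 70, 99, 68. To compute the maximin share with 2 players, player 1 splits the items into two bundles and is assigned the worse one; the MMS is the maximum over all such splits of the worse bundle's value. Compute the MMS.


Step 1: Item values = 70, 99, 68
Step 2: Enumerate all 2-bundle partitions and take the smaller bundle:
  Partition 1: {70} vs {99,68} -> bundles 70, 167; min = 70
  Partition 2: {99} vs {70,68} -> bundles 99, 138; min = 99
  Partition 3: {68} vs {70,99} -> bundles 68, 169; min = 68
Step 3: MMS = max(70, 99, 68) = 99

99


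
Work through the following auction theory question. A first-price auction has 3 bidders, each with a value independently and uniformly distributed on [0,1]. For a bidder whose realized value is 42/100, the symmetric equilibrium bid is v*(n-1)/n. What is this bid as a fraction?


Step 1: The symmetric BNE bidding function is b(v) = v * (n-1) / n
Step 2: Substitute v = 21/50 and n = 3
Step 3: b = 21/50 * 2/3
Step 4: b = 7/25

7/25


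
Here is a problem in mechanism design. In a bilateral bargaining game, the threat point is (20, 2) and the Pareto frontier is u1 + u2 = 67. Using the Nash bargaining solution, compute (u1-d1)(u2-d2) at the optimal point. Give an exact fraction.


Step 1: The Nash solution splits surplus symmetrically above the disagreement point
Step 2: u1 = (total + d1 - d2)/2 = (67 + 20 - 2)/2 = 85/2
Step 3: u2 = (total - d1 + d2)/2 = (67 - 20 + 2)/2 = 49/2
Step 4: Nash product = (85/2 - 20) * (49/2 - 2)
Step 5: = 45/2 * 45/2 = 2025/4

2025/4


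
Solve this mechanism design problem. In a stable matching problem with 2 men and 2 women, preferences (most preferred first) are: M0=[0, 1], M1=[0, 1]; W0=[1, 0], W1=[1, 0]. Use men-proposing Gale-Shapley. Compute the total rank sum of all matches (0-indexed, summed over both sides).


Step 1: Run Gale-Shapley (men propose, women hold best offer):
  M0 proposes to W0; she accepts
  M1 proposes to W0; she switches from M0
  M0 proposes to W1; she accepts
Step 2: Final matching: W0-M1, W1-M0
Step 3: 0-indexed ranks (man's rank of his match, then woman's): 0 + 0 + 1 + 1
Step 4: Total rank sum = 2

2


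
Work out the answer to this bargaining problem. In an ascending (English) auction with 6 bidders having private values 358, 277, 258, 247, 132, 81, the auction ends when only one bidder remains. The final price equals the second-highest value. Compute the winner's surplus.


Step 1: Identify the highest value: 358
Step 2: Identify the second-highest value: 277
Step 3: The final price = second-highest value = 277
Step 4: Surplus = 358 - 277 = 81

81


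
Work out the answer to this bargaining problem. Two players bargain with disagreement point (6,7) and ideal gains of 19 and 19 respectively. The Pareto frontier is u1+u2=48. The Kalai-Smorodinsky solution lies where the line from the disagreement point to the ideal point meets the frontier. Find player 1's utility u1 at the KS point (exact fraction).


Step 1: At the KS point, (u1-d1)/r1 = (u2-d2)/r2 = t and u1+u2 = 48
Step 2: u1 = d1 + r1*t and u2 = d2 + r2*t, so (d1 + r1*t) + (d2 + r2*t) = 48
Step 3: t = (48 - 6 - 7)/(19 + 19) = 35/38
Step 4: u1 = d1 + r1*t = 6 + 19 * 35/38 = 47/2
Step 5: (Check: u2 = d2 + r2*t = 49/2; u1+u2 = 47/2 + 49/2 = 48, on the frontier.)

47/2


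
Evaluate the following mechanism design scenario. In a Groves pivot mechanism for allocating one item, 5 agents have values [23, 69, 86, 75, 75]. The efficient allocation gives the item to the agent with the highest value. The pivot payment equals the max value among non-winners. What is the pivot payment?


Step 1: The efficient winner is agent 2 with value 86
Step 2: Other agents' values: [23, 69, 75, 75]
Step 3: Pivot payment = max(others) = 75
Step 4: The winner pays 75

75


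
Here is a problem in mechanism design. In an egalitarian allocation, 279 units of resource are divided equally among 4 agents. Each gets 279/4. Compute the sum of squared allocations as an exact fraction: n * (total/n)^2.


Step 1: Each agent's share = 279/4
Step 2: Square of each share = (279/4)^2 = 77841/16
Step 3: Sum of squares = 4 * 77841/16 = 77841/4

77841/4


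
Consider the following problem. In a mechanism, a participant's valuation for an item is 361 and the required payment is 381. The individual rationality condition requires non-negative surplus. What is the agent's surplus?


Step 1: Surplus = value - payment = 361 - 381 = -20
Step 2: IR is violated (surplus < 0)

-20


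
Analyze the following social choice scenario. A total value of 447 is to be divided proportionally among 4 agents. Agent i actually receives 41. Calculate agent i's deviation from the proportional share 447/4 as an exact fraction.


Step 1: Proportional share = 447/4
Step 2: Agent's actual allocation = 41
Step 3: Excess = 41 - 447/4 = -283/4

-283/4


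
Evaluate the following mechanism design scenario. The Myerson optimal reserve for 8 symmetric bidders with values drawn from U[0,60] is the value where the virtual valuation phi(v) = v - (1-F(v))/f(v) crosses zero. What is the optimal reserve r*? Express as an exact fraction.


Step 1: For U[0,60], F(v) = v/60 and f(v) = 1/60
Step 2: phi(v) = v - (1 - v/60)/(1/60) = v - (60 - v) = 2v - 60
Step 3: Set phi(r*) = 0: 2r* - 60 = 0
Step 4: r* = 60/2 = 30 (the number of bidders n = 8 does not enter)

30


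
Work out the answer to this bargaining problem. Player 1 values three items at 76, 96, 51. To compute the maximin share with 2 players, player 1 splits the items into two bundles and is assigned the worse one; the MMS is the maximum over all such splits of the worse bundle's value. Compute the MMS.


Step 1: Item values = 76, 96, 51
Step 2: Enumerate all 2-bundle partitions and take the smaller bundle:
  Partition 1: {76} vs {96,51} -> bundles 76, 147; min = 76
  Partition 2: {96} vs {76,51} -> bundles 96, 127; min = 96
  Partition 3: {51} vs {76,96} -> bundles 51, 172; min = 51
Step 3: MMS = max(76, 96, 51) = 96

96


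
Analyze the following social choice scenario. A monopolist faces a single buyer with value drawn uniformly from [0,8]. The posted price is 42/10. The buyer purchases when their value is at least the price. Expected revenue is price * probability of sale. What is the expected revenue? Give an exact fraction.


Step 1: Posted price r = 21/5, value support [0,8]
Step 2: P(v >= r) = (8 - 21/5)/8 = 19/40
Step 3: Expected revenue = r * P(v >= r) = 21/5 * 19/40
Step 4: Revenue = 399/200

399/200


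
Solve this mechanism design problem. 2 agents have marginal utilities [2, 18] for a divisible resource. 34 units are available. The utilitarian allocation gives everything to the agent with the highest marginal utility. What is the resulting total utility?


Step 1: The marginal utilities are [2, 18]
Step 2: The highest marginal utility is 18
Step 3: All 34 units go to that agent
Step 4: Total utility = 18 * 34 = 612

612


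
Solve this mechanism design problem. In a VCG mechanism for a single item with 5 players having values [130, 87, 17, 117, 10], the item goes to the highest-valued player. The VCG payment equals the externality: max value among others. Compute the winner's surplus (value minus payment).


Step 1: The winner is the agent with the highest value: agent 0 with value 130
Step 2: Values of other agents: [87, 17, 117, 10]
Step 3: VCG payment = max of others' values = 117
Step 4: Surplus = 130 - 117 = 13

13


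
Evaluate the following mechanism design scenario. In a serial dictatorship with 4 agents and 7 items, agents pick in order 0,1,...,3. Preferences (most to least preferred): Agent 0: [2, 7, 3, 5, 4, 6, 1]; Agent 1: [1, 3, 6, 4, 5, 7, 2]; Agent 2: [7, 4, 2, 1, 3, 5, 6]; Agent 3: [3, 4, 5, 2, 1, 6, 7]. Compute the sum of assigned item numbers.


Step 1: Agent 0 picks item 2
Step 2: Agent 1 picks item 1
Step 3: Agent 2 picks item 7
Step 4: Agent 3 picks item 3
Step 5: Sum = 2 + 1 + 7 + 3 = 13

13


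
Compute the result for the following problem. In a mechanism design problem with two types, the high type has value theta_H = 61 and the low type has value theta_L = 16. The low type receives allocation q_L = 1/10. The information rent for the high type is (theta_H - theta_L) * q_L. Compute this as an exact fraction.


Step 1: theta_H - theta_L = 61 - 16 = 45
Step 2: Information rent = (theta_H - theta_L) * q_L
Step 3: = 45 * 1/10
Step 4: = 9/2

9/2


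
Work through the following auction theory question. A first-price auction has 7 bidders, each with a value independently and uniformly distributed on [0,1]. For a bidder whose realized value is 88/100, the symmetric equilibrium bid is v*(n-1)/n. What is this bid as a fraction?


Step 1: The symmetric BNE bidding function is b(v) = v * (n-1) / n
Step 2: Substitute v = 22/25 and n = 7
Step 3: b = 22/25 * 6/7
Step 4: b = 132/175

132/175


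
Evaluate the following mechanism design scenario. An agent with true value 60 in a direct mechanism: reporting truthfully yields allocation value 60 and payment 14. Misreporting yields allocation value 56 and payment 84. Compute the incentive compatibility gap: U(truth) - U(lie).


Step 1: U(truth) = value - payment = 60 - 14 = 46
Step 2: U(lie) = allocation - payment = 56 - 84 = -28
Step 3: IC gap = 46 - (-28) = 74

74


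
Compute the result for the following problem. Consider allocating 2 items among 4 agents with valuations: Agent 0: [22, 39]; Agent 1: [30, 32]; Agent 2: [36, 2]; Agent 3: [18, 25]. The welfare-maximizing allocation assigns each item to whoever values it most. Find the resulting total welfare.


Step 1: For each item, find the maximum value among all agents.
Step 2: Item 0 -> Agent 2 (value 36)
Step 3: Item 1 -> Agent 0 (value 39)
Step 4: Total welfare = 36 + 39 = 75

75


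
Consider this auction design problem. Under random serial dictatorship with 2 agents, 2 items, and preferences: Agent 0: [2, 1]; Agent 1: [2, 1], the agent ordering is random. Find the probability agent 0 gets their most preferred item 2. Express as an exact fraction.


Step 1: Agent 0 wants item 2
Step 2: There are 2 possible orderings of agents
Step 3: In 1 orderings, agent 0 gets item 2
Step 4: Probability = 1/2

1/2


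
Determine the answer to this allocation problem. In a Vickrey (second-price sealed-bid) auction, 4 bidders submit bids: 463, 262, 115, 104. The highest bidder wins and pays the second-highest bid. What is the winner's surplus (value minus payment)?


Step 1: Sort bids in descending order: 463, 262, 115, 104
Step 2: The winning bid is the highest: 463
Step 3: The payment equals the second-highest bid: 262
Step 4: Surplus = winner's bid - payment = 463 - 262 = 201

201


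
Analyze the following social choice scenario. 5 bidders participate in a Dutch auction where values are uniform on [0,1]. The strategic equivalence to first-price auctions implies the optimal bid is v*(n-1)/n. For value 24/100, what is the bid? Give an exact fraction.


Step 1: Dutch auctions are strategically equivalent to first-price auctions
Step 2: The equilibrium bid is b(v) = v*(n-1)/n
Step 3: b = 6/25 * 4/5
Step 4: b = 24/125

24/125


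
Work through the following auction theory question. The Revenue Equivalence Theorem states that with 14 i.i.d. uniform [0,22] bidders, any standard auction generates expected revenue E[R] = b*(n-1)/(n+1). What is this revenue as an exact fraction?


Step 1: By Revenue Equivalence, expected revenue = b*(n-1)/(n+1)
Step 2: Substituting n = 14, b = 22
Step 3: Revenue = 22*(14-1)/(14+1) = 22*13/15
Step 4: Revenue = 286/15

286/15


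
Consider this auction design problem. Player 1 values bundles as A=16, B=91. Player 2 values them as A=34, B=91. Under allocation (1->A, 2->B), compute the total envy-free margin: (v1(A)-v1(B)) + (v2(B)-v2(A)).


Step 1: Player 1's margin = v1(A) - v1(B) = 16 - 91 = -75
Step 2: Player 2's margin = v2(B) - v2(A) = 91 - 34 = 57
Step 3: Total margin = -75 + 57 = -18

-18


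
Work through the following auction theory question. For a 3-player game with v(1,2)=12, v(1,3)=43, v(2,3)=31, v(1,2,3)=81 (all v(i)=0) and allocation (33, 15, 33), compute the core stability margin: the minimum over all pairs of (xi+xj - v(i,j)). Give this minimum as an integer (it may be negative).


Step 1: Slack for coalition (1,2): x1+x2 - v12 = 48 - 12 = 36
Step 2: Slack for coalition (1,3): x1+x3 - v13 = 66 - 43 = 23
Step 3: Slack for coalition (2,3): x2+x3 - v23 = 48 - 31 = 17
Step 4: Minimum slack = min(36, 23, 17) = 17, attained by (2,3); no pair can gain by deviating, so the allocation is in the core

17


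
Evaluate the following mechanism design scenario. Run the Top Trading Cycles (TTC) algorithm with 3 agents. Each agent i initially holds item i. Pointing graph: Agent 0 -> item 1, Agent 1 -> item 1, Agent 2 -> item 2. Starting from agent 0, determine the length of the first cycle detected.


Step 1: Trace the pointer graph from agent 0: 0 -> 1 -> 1
Step 2: A cycle is detected when we revisit agent 1
Step 3: The cycle is: 1 -> 1
Step 4: Cycle length = 1

1


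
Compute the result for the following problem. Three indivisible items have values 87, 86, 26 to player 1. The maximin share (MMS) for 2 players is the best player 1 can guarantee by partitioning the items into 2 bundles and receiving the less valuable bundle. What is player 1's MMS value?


Step 1: Item values = 87, 86, 26
Step 2: Enumerate all 2-bundle partitions and take the smaller bundle:
  Partition 1: {87} vs {86,26} -> bundles 87, 112; min = 87
  Partition 2: {86} vs {87,26} -> bundles 86, 113; min = 86
  Partition 3: {26} vs {87,86} -> bundles 26, 173; min = 26
Step 3: MMS = max(87, 86, 26) = 87

87
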